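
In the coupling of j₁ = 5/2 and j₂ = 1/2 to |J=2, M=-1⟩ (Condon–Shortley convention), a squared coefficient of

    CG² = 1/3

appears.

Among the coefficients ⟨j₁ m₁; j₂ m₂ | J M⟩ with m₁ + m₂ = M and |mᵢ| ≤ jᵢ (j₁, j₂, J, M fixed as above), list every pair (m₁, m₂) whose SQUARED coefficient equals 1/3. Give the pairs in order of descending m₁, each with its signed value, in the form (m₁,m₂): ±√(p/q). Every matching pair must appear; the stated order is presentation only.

(-1/2,-1/2): +√(1/3)

Admissible pairs with m₁+m₂ = M = -1: (-3/2,1/2), (-1/2,-1/2)
  (m₁,m₂)=(-1/2,-1/2): CG² = 1/3, CG = +√(1/3)   ← matches the target
  (m₁,m₂)=(-3/2,1/2): CG² = 2/3, CG = −√(2/3)
Pairs with CG² = 1/3: (-1/2,-1/2): +√(1/3)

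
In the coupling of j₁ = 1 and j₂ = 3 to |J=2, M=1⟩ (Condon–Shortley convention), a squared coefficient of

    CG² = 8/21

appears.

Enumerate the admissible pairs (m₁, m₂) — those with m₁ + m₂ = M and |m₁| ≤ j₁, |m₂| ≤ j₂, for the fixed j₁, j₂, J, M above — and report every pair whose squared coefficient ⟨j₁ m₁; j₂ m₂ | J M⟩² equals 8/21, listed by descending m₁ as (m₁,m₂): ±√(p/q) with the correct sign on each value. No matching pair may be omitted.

(0,1): −√(8/21)

Admissible pairs with m₁+m₂ = M = 1: (-1,2), (0,1), (1,0)
  (m₁,m₂)=(1,0): CG² = 1/7, CG = +√(1/7)
  (m₁,m₂)=(0,1): CG² = 8/21, CG = −√(8/21)   ← matches the target
  (m₁,m₂)=(-1,2): CG² = 10/21, CG = +√(10/21)
Pairs with CG² = 8/21: (0,1): −√(8/21)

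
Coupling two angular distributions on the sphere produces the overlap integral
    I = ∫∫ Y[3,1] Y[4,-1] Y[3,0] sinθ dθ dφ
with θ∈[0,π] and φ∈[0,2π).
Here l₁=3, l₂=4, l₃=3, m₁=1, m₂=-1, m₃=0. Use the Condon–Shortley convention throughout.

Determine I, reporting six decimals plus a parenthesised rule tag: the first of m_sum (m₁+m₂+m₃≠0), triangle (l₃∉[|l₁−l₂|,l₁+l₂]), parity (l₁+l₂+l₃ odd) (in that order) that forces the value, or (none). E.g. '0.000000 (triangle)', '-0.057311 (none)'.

-0.099323 (none)

Checks pass: Σm=0; 10 even; l₃=3∈[1,7].
(2·3+1)(2·4+1)(2·3+1) = 441
Δ: 4! 2! 4! / 11! → 1/34650
sum: t=1:−1/72 t=2:+1/16 t=3:−1/72 = 5/144
3j²(3 4 3; 0 0 0) = Δ·Π!·Σ² = 2/77  (sign -1)
sum: t=0:+1/288 t=1:−1/24 t=2:+1/48 = -5/288
3j²(3 4 3; 1 -1 0) = Δ·Π!·Σ² = 5/462  (sign +1)
combine: 4πI² = 441·2/77·5/462 = 15/121
take √, sign -1: I = -0.09932258
No selection rule forces the value: the integral is nonzero (none).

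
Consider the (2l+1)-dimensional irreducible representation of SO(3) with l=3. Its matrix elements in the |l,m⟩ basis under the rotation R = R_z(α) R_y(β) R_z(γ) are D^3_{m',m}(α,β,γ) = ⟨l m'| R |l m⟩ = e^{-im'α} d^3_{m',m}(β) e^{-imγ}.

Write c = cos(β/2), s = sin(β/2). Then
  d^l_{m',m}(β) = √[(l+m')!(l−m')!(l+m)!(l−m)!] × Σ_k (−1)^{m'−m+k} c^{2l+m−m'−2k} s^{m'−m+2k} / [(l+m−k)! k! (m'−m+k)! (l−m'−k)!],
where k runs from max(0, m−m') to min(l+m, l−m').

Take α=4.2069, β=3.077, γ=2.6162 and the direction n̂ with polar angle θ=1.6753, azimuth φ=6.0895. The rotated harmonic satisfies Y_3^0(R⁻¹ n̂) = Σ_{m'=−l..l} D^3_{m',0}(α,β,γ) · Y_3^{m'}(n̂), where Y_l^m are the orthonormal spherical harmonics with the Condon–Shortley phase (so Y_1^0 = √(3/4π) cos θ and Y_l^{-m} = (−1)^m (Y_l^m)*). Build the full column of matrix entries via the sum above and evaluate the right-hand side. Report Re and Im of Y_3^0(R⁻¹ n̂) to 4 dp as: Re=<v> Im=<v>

Re=-0.0934 Im=0.0000

Need the full column D^3_{m',0} for m'=−3..3 at α=4.2069, β=3.0770, γ=2.6162.
cos(β/2)=0.032291, sin(β/2)=0.999479
d^3_{-3,0}: single k=3 term ⇒ +0.000150;  D = +0.000150+0.000008i
d^3_{-2,0}: k∈[2..3] ⇒ +0.000006 -0.005699 = -0.005693;  D = +0.003023-0.004824i
d^3_{-1,0}: k∈[1..3] ⇒ +0.000000 -0.000349 +0.111567 = +0.111218;  D = -0.053856-0.097309i
d^3_{0,0}: k∈[0..3] ⇒ +0.000000 -0.000010 +0.009365 -0.996875 = -0.987520;  D = -0.987520+0.000000i
d^3_{1,0}: k∈[0..2] ⇒ -0.000000 +0.000349 -0.111567 = -0.111218;  D = +0.053856-0.097309i
d^3_{2,0}: k∈[0..1] ⇒ +0.000006 -0.005699 = -0.005693;  D = +0.003023+0.004824i
d^3_{3,0}: single k=0 term ⇒ -0.000150;  D = -0.000150+0.000008i
Y_3^{m'}(θ=1.6753,φ=6.0895) and Σ D·Y over m':
  (+0.0002+0.0000i)·(+0.3431+0.2253i)  (+0.0030-0.0048i)·(-0.0976-0.0398i)  (-0.0539-0.0973i)·(-0.2982-0.0585i)  (-0.9875+0.0000i)·(+0.1147+0.0000i)  (+0.0539-0.0973i)·(+0.2982-0.0585i)  (+0.0030+0.0048i)·(-0.0976+0.0398i)  (-0.0002+0.0000i)·(-0.3431+0.2253i)
Y_3^0(R⁻¹ n̂) = -0.093369+0.000000i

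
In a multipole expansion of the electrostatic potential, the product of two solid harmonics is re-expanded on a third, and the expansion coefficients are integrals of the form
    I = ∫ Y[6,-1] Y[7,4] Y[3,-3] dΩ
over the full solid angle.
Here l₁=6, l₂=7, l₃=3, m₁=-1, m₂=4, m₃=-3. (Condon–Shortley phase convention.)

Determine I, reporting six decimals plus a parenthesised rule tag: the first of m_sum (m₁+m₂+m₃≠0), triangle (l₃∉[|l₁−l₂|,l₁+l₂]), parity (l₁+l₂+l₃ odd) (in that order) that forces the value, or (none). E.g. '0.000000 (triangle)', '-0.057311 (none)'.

Checks pass: Σm=0; 16 even; l₃=3∈[1,13].
(2·6+1)(2·7+1)(2·3+1) = 1365
Δ: 10! 2! 4! / 17! → 1/2042040
sum: t=4:+1/207360 t=5:−1/57600 t=6:+1/207360 = -1/129600
3j²(6 7 3; 0 0 0) = Δ·Π!·Σ² = 168/12155  (sign +1)
sum: t=7:−1/1451520 = -1/1451520
3j²(6 7 3; -1 4 -3) = Δ·Π!·Σ² = 75/3094  (sign -1)
combine: 4πI² = 1365·168/12155·75/3094 = 18900/41327
take √, sign -1: I = -0.19076954
No selection rule forces the value: the integral is nonzero (none).

-0.190770 (none)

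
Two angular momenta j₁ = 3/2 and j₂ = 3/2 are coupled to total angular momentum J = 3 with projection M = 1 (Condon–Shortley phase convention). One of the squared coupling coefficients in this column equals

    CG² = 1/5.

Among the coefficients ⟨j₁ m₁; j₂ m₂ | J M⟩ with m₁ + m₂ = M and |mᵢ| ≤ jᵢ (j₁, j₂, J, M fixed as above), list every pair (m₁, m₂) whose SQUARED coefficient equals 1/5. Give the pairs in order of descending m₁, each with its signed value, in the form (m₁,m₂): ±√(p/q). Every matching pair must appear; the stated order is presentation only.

Admissible pairs with m₁+m₂ = M = 1: (-1/2,3/2), (1/2,1/2), (3/2,-1/2)
  (m₁,m₂)=(3/2,-1/2): CG² = 1/5, CG = +√(1/5)   ← matches the target
  (m₁,m₂)=(1/2,1/2): CG² = 3/5, CG = +√(3/5)
  (m₁,m₂)=(-1/2,3/2): CG² = 1/5, CG = +√(1/5)   ← matches the target
Pairs with CG² = 1/5: (3/2,-1/2): +√(1/5); (-1/2,3/2): +√(1/5)

(3/2,-1/2): +√(1/5); (-1/2,3/2): +√(1/5)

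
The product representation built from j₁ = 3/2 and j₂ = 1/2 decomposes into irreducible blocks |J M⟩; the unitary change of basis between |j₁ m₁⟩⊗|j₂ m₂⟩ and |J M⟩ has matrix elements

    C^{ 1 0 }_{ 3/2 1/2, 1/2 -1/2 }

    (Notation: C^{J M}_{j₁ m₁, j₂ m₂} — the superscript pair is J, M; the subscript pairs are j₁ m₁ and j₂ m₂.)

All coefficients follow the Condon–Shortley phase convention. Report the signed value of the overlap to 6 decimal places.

√[3·1!2!0!/4! · 2!1!0!1!1!1!] = √(1/2)
  +(−1)^0/∏(0,1,1,0,1,0)! = 1  (running 1)
⟨..|..⟩ = √(1/2)·(1) = +0.707107

+0.707107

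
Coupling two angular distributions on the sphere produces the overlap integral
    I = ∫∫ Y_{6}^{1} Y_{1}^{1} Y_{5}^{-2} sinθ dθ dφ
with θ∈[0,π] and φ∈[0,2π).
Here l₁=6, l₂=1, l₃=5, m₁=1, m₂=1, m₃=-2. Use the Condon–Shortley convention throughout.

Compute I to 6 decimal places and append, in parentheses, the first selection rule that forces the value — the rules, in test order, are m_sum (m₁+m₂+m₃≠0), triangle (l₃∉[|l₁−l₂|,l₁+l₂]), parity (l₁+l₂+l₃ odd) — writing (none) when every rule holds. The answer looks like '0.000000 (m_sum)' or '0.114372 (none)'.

m-sum 0 ✓  L=12 even ✓  5≤5≤7 ✓
Π(2lᵢ+1) = 13×3×11 = 429
triangle coeff Δ(6,1,5) = 1/858
Σ_t [1,1]: t=1:−1/14400 = -1/14400
(3j)²=6/143 [(6 1 5; 0 0 0)], sign=+1
Σ_t [2,2]: t=2:+1/60480 = 1/60480
(3j)²=5/429 [(6 1 5; 1 1 -2)], sign=-1
⇒ 4πI² = 30/143
I = (-1)√(30/143/(4π)) = -0.12920749
No selection rule forces the value: the integral is nonzero (none).

-0.129207 (none)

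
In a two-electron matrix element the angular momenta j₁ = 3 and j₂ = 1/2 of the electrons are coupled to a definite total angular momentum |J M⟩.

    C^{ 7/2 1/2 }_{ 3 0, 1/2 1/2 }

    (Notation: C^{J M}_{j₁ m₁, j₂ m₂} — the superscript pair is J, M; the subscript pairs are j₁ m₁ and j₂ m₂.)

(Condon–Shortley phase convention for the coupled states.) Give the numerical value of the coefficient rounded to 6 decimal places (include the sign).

j₁+j₂−J=0  J+j₁−j₂=6  J−j₁+j₂=1  j₁+j₂+J+1=8
(j₁±m₁, j₂±m₂, J±M) = (3,3,1,0,4,3)
P² = 5184/7
sum k=0..0:
  [0] +1/36 = 1/36
S = 1/36
C² = P²·S² = 4/7 ; C = +0.755929

+√(4/7) = +0.755929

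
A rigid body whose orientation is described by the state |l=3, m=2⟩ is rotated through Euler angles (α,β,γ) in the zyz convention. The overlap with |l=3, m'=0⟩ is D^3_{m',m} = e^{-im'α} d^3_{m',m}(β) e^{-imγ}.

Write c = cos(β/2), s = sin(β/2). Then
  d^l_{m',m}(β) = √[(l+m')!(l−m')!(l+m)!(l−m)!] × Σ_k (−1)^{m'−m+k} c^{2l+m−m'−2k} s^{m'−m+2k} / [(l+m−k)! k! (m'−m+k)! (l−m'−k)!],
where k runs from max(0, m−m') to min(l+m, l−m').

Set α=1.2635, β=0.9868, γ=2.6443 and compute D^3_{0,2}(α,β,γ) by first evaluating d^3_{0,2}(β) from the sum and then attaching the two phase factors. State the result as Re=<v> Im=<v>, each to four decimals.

Re=0.2863 Im=0.4406

Split into d^3_{0,2}(β=0.9868) × two z-phases.
c=cos(0.986800/2)=0.880728, s=sin(0.986800/2)=0.473623; N=√[6·6·120·1]=65.726707
k: max(0,(2)−(0))=2 … min(3+(2),3−(0))=3
  k=2: (−1)^0·65.7267/(12)·0.8807^4·0.4736^2 = +0.739253
  k=3: (−1)^1·65.7267/(12)·0.8807^2·0.4736^4 = -0.213784
d^3_{0,2}(0.9868) = +0.739253 -0.213784 = +0.525469
Attach z-rotation phases: D = e^{-i(0)(1.2635)}·(+0.525469)·e^{-i(2)(2.6443)} = +0.286302+0.440623i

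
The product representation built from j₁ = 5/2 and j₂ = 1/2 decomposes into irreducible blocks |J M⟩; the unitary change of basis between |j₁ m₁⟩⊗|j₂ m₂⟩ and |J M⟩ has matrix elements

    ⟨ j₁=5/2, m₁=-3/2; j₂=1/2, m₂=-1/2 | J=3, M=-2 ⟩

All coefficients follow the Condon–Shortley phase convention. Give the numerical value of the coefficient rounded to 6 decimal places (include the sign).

+√(5/6) = +0.912871

triangle: 0!·5!·1!/7! = 120/5040
(j±m)!: 1!·4!·0!·1!·1!·5! = 2880
prefactor² = (2J+1)·Δ·N² = 480
  k=0: +1/(0!·0!·4!·0!·1!·1!) = 1/24
Σ = 1/24  ⇒  CG² = 480·(1/24)² = 5/6
CG = +√(5/6) = +0.912871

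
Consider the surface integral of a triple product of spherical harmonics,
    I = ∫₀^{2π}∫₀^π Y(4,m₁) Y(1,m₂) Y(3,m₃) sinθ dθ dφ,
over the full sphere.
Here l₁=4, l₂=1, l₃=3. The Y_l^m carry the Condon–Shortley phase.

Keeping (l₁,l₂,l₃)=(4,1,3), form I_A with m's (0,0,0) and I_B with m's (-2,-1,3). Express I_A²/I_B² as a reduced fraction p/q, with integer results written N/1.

Shared (l₁,l₂,l₃)=(4,1,3): N and (l;000)² cancel in I_A²/I_B².
A: Δ = 2!·6!·0!/9! = 1/252; Racah Σ t=1..1: t=1:−1/36 = -1/36; ⇒ 3j(4 1 3; 0 0 0)² = 4/63, sgn +1
B: Δ = 2!·6!·0!/9! = 1/252; Racah Σ t=0..0: t=0:+1/1440 = 1/1440; ⇒ 3j(4 1 3; -2 -1 3)² = 1/252, sgn +1
I_A²/I_B² = (4/63)/(1/252) = 16/1

16/1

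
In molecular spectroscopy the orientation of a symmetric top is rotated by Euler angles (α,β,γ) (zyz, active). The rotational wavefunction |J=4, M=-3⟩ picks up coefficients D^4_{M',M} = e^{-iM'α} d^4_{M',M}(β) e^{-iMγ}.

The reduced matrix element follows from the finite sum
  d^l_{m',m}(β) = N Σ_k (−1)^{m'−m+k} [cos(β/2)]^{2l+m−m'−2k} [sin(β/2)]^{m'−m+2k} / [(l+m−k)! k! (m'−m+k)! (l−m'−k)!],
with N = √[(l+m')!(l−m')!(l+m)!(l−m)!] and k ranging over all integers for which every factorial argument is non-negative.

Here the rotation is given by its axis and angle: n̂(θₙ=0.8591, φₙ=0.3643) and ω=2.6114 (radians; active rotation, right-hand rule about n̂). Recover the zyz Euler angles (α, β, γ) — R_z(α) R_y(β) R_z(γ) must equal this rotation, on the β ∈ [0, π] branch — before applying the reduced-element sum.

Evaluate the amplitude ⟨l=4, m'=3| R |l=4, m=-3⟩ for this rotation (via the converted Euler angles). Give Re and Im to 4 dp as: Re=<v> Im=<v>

Axis–angle → zyz. n̂ = (sinθₙcosφₙ, sinθₙsinφₙ, cosθₙ) = (+0.707559, +0.269806, +0.653119), ω = 2.6114.
R = I cosω + sinω [n̂]ₓ + (1−cosω) n̂n̂ᵀ gives
  R = [+0.069837, +0.025317, +0.997237; +0.685881, -0.727113, -0.029573; +0.724355, +0.686051, -0.068143]
β = atan2(√(R₁₃²+R₂₃²), R₃₃) = 1.638993; α = atan2(R₂₃, R₁₃) mod 2π = 6.253539; γ = atan2(R₃₂, −R₃₁) mod 2π = 2.383346
D^4_{3,-3}(6.2535,1.6390,2.3833) = e^{-i·3·6.2535}·d^4_{3,-3}(1.6390)·e^{-i·-3·2.3833}. Compute d first:
With c≡cos(β/2)=0.682589 and s≡sin(β/2)=0.730802, N=[5040·1·1·5040]^{1/2}=5040.000000
The bounds max(0,m−m')=0 and min(l+m,l−m')=1 give 2 terms
  k=0: (−1)^6·5040.0000/(720)·0.6826^2·0.7308^6 = +0.496839
  k=1: (−1)^7·5040.0000/(5040)·0.6826^0·0.7308^8 = -0.081358
d^4_{3,-3}(1.6390) = +0.496839 -0.081358 = +0.415482
Phases: e^{-i·(3)·6.2535}=+0.996047+0.088823i, e^{-i·(-3)·2.3833}=+0.647229+0.762296i ⇒ D=+0.239717+0.339353i

Re=0.2397 Im=0.3394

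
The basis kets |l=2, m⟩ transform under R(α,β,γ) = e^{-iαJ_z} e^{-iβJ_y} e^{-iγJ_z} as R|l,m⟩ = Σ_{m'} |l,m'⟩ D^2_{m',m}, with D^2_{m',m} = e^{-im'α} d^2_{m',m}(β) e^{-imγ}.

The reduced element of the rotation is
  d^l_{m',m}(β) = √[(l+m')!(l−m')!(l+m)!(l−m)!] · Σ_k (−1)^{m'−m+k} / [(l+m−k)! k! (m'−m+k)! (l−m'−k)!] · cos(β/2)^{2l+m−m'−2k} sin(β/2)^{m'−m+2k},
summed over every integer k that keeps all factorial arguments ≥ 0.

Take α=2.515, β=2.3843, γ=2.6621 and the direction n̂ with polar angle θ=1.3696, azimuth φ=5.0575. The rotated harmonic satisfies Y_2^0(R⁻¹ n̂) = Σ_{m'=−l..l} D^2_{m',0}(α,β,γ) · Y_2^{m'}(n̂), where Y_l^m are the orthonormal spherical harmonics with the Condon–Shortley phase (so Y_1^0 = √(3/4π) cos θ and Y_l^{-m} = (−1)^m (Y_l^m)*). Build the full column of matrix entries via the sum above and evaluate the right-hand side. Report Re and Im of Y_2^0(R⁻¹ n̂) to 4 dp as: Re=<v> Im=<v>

Re=0.1497 Im=0.0000

Need the full column D^2_{m',0} for m'=−2..2 at α=2.5150, β=2.3843, γ=2.6621.
cos(β/2)=0.369663, sin(β/2)=0.929166
d^2_{-2,0}: single k=2 term ⇒ +0.288984;  D = +0.090249-0.274530i
d^2_{-1,0}: k∈[1..2] ⇒ +0.114971 -0.726376 = -0.611405;  D = +0.495257-0.358521i
d^2_{0,0}: k∈[0..2] ⇒ +0.018673 -0.471909 +0.745372 = +0.292136;  D = +0.292136+0.000000i
d^2_{1,0}: k∈[0..1] ⇒ -0.114971 +0.726376 = +0.611405;  D = -0.495257-0.358521i
d^2_{2,0}: single k=0 term ⇒ +0.288984;  D = +0.090249+0.274530i
Y_2^{m'}(θ=1.3696,φ=5.0575) and Σ D·Y over m':
  (+0.0902-0.2745i)·(-0.2860+0.2361i)  (+0.4953-0.3585i)·(+0.0512+0.1424i)  (+0.2921+0.0000i)·(-0.2776+0.0000i)  (-0.4953-0.3585i)·(-0.0512+0.1424i)  (+0.0902+0.2745i)·(-0.2860-0.2361i)
Y_2^0(R⁻¹ n̂) = +0.149695+0.000000i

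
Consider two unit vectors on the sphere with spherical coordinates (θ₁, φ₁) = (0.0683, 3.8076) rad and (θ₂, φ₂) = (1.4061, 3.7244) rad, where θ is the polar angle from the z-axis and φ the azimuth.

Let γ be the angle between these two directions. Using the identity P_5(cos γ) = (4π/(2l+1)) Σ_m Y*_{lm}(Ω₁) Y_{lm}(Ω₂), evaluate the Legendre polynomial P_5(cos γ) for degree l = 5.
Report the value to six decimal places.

Term-by-term m-sum for l=5 (normalisation 4π/11 = 1.142397):
  m=-5: (0.00000 + 0.00000j) × (0.42239 + 0.09781j) = 0.00000 + 0.00000j  (running Σ = 0.00000 + 0.00000j)
  m=-4: (-0.00003 + 0.00001j) × (-0.15706 - 0.16510j) = 0.00001 + 0.00000j  (running Σ = 0.00001 + 0.00000j)
  m=-3: (0.00036 - 0.00080j) × (-0.04448 - 0.24779j) = -0.00021 - 0.00005j  (running Σ = -0.00021 - 0.00005j)
  m=-2: (0.00370 + 0.01520j) × (-0.09799 + 0.22846j) = -0.00383 - 0.00064j  (running Σ = -0.00404 - 0.00070j)
  m=-1: (-0.13526 - 0.10629j) × (-0.16852 + 0.11109j) = 0.03460 + 0.00289j  (running Σ = 0.03056 + 0.00219j)
  m=0: (0.90315 + 0.00000j) × (0.25241 + 0.00000j) = 0.22796 + 0.00000j  (running Σ = 0.25852 + 0.00219j)
  m=1: (0.13526 - 0.10629j) × (0.16852 + 0.11109j) = 0.03460 - 0.00289j  (running Σ = 0.29313 - 0.00070j)
  m=2: (0.00370 - 0.01520j) × (-0.09799 - 0.22846j) = -0.00383 + 0.00064j  (running Σ = 0.28929 - 0.00005j)
  m=3: (-0.00036 - 0.00080j) × (0.04448 - 0.24779j) = -0.00021 + 0.00005j  (running Σ = 0.28908 + 0.00000j)
  m=4: (-0.00003 - 0.00001j) × (-0.15706 + 0.16510j) = 0.00001 - 0.00000j  (running Σ = 0.28908 + 0.00000j)
  m=5: (-0.00000 + 0.00000j) × (-0.42239 + 0.09781j) = 0.00000 - 0.00000j  (running Σ = 0.28908 + 0.00000j)
Accumulated sum 0.28908 + 0.00000j; after 4π/(2l+1) scaling, 0.33025 + 0.00000j ⇒ P_5 = 0.330249

0.330249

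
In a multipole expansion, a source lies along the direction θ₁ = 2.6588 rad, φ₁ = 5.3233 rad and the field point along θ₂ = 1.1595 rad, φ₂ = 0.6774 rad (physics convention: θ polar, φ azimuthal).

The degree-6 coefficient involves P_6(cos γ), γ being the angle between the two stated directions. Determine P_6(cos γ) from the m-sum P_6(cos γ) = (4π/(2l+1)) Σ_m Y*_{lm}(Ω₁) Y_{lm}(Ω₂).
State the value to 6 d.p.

0.271262

Term-by-term m-sum for l=6 (normalisation 4π/13 = 0.966644):
  m=-6: Y*=0.00419 + 0.00242j  Y=-0.17292 + 0.22842j  product -0.00128 + 0.00054j
  m=-5: Y*=-0.00278 - 0.03184j  Y=-0.41990 + 0.10517j  product 0.00452 + 0.01308j
  m=-4: Y*=-0.09688 + 0.08126j  Y=-0.17341 - 0.07995j  product 0.02330 - 0.00635j
  m=-3: Y*=0.31388 + 0.08415j  Y=0.11087 + 0.22300j  product 0.01604 + 0.07933j
  m=-2: Y*=-0.17252 - 0.47413j  Y=-0.06064 + 0.27636j  product 0.14149 - 0.01893j
  m=-1: Y*=-0.17236 + 0.24614j  Y=0.12328 - 0.09916j  product 0.00316 + 0.04743j
  m=+0: Y*=-0.31547 + 0.00000j  Y=0.29742 + 0.00000j  product -0.09383 + 0.00000j
  m=+1: Y*=0.17236 + 0.24614j  Y=-0.12328 - 0.09916j  product 0.00316 - 0.04743j
  m=+2: Y*=-0.17252 + 0.47413j  Y=-0.06064 - 0.27636j  product 0.14149 + 0.01893j
  m=+3: Y*=-0.31388 + 0.08415j  Y=-0.11087 + 0.22300j  product 0.01604 - 0.07933j
  m=+4: Y*=-0.09688 - 0.08126j  Y=-0.17341 + 0.07995j  product 0.02330 + 0.00635j
  m=+5: Y*=0.00278 - 0.03184j  Y=0.41990 + 0.10517j  product 0.00452 - 0.01308j
  m=+6: Y*=0.00419 - 0.00242j  Y=-0.17292 - 0.22842j  product -0.00128 - 0.00054j
Σ over m = 0.28062 - 0.00000j; ×(4π/13) → 0.27126 - 0.00000j. Real part: 0.271262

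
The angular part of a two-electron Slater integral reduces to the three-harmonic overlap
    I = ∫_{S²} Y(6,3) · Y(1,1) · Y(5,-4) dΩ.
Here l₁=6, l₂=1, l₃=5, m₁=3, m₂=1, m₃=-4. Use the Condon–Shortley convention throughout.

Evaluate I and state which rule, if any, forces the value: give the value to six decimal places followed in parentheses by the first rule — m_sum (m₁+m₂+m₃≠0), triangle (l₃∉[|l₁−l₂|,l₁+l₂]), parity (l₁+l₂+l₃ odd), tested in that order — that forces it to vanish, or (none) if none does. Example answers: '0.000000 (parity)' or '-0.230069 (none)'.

-0.070770 (none)

Checks pass: Σm=0; 12 even; l₃=5∈[5,7].
(2·6+1)(2·1+1)(2·5+1) = 429
Δ: 2! 10! 0! / 13! → 1/858
sum: t=1:−1/14400 = -1/14400
3j²(6 1 5; 0 0 0) = Δ·Π!·Σ² = 6/143  (sign +1)
sum: t=2:+1/725760 = 1/725760
3j²(6 1 5; 3 1 -4) = Δ·Π!·Σ² = 1/286  (sign -1)
combine: 4πI² = 429·6/143·1/286 = 9/143
take √, sign -1: I = -0.07076985
No selection rule forces the value: the integral is nonzero (none).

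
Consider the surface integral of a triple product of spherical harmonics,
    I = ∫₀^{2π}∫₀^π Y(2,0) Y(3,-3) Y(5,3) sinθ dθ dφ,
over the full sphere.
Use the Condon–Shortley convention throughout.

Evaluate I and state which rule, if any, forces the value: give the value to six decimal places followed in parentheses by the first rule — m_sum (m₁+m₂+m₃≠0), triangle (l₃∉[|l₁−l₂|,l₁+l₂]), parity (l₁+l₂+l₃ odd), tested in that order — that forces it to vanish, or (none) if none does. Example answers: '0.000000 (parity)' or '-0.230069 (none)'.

-0.126792 (none)

Rules hold: Σm=0, L=10 even, 1≤5≤5.
N = 5·7·11 = 385
Δ = 0!·4!·6!/11! = 1/2310
Racah Σ t=0..0: t=0:+1/144 = 1/144
⇒ 3j(2 3 5; 0 0 0)² = 10/231, sgn -1
Racah Σ t=0..0: t=0:+1/2880 = 1/2880
⇒ 3j(2 3 5; 0 -3 3)² = 2/165, sgn +1
4πI² = N·(3j₀)²·(3jₘ)² = 20/99
I = -1·√(0.20202/4π) = -0.12679218
No selection rule forces the value: the integral is nonzero (none).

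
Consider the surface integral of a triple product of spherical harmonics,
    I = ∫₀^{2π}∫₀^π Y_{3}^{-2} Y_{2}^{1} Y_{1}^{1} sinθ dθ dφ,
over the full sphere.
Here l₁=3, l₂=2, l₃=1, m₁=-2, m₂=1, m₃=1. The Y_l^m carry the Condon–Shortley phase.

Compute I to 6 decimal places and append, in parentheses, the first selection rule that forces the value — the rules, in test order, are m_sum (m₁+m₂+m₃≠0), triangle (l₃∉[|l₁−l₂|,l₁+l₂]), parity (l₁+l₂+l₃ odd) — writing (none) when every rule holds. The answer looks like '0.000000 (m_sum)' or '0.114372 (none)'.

0.261169 (none)

Checks pass: Σm=0; 6 even; l₃=1∈[1,5].
(2·3+1)(2·2+1)(2·1+1) = 105
Δ: 4! 2! 0! / 7! → 1/105
sum: t=2:+1/4 = 1/4
3j²(3 2 1; 0 0 0) = Δ·Π!·Σ² = 3/35  (sign -1)
sum: t=3:−1/12 = -1/12
3j²(3 2 1; -2 1 1) = Δ·Π!·Σ² = 2/21  (sign -1)
combine: 4πI² = 105·3/35·2/21 = 6/7
take √, sign +1: I = 0.26116903
No selection rule forces the value: the integral is nonzero (none).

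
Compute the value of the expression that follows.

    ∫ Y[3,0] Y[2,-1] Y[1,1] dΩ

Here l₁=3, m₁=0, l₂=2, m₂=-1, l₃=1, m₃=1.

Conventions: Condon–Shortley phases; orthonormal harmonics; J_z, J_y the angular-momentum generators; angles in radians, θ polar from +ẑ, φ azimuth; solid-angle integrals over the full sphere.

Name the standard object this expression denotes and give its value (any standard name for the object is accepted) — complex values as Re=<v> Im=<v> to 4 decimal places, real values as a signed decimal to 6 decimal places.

This is a Gaunt coefficient — the integral of a triple product of spherical harmonics over the sphere.
Checks pass: Σm=0; 6 even; l₃=1∈[1,5].
(2·3+1)(2·2+1)(2·1+1) = 105
Δ: 4! 2! 0! / 7! → 1/105
sum: t=2:+1/4 = 1/4
3j²(3 2 1; 0 0 0) = Δ·Π!·Σ² = 3/35  (sign -1)
sum: t=1:−1/12 = -1/12
3j²(3 2 1; 0 -1 1) = Δ·Π!·Σ² = 1/35  (sign -1)
combine: 4πI² = 105·3/35·1/35 = 9/35
take √, sign +1: I = 0.14304817

Gaunt coefficient, +0.143048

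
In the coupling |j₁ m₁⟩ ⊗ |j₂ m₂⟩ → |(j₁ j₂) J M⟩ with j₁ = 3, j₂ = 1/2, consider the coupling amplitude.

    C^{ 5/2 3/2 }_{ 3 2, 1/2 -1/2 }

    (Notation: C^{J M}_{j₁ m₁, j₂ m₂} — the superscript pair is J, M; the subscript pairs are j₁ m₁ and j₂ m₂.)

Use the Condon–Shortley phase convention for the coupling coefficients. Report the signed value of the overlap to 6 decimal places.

+√(5/7) = +0.845154

j₁+j₂−J=1  J+j₁−j₂=5  J−j₁+j₂=0  j₁+j₂+J+1=7
(j₁±m₁, j₂±m₂, J±M) = (5,1,0,1,4,1)
P² = 2880/7
sum k=0..0:
  [0] +1/24 = 1/24
S = 1/24
C² = P²·S² = 5/7 ; C = +0.845154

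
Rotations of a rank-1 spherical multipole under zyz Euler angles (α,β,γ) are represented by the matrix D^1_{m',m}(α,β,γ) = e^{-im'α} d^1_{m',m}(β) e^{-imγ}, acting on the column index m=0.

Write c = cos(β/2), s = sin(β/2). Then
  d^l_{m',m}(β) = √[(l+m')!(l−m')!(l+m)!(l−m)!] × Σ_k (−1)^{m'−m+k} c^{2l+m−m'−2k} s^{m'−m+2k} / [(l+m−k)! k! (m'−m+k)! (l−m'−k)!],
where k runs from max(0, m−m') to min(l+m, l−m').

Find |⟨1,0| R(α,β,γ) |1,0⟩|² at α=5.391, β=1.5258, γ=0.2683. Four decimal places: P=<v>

First d^1_{0,0}(β=1.5258), then the phase factors e^{-i(0)α} and e^{-i(0)γ}:
c=cos(1.525800/2)=0.722835, s=sin(1.525800/2)=0.691021; N=√[1·1·1·1]=1.000000
k∈{0,1} keeps every argument non-negative
  k=0: (−1)^0·1.0000/(1)·0.7228^2·0.6910^0 = +0.522491
  k=1: (−1)^1·1.0000/(1)·0.7228^0·0.6910^2 = -0.477509
d^1_{0,0}(1.5258) = +0.522491 -0.477509 = +0.044981
|D^1_{0,0}|² = |d^1_{0,0}(β)|² = (+0.044981)² = 0.002023 (the z-rotation phases have unit modulus)

P=0.0020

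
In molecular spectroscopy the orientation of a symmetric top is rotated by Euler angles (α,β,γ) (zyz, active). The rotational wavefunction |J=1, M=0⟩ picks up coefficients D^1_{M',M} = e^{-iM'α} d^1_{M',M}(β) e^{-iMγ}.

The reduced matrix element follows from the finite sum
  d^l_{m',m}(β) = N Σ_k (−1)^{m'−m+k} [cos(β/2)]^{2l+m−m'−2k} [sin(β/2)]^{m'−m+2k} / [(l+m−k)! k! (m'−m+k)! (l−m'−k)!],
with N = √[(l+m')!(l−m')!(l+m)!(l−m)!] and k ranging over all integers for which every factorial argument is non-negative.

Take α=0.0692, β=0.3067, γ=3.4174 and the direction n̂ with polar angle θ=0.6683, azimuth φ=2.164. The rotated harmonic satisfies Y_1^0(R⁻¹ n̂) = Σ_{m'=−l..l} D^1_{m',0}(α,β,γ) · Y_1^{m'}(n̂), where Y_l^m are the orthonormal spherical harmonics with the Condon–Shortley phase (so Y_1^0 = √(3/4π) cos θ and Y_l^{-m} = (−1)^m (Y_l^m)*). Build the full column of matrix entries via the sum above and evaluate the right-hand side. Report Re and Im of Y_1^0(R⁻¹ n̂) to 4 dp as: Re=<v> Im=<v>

Need the full column D^1_{m',0} for m'=−1..1 at α=0.0692, β=0.3067, γ=3.4174.
cos(β/2)=0.988265, sin(β/2)=0.152750
d^1_{-1,0}: single k=1 term ⇒ +0.213486;  D = +0.212975+0.014761i
d^1_{0,0}: k∈[0..1] ⇒ +0.976668 -0.023332 = +0.953335;  D = +0.953335+0.000000i
d^1_{1,0}: single k=0 term ⇒ -0.213486;  D = -0.212975+0.014761i
Y_1^{m'}(θ=0.6683,φ=2.164) and Σ D·Y over m':
  (+0.2130+0.0148i)·(-0.1197-0.1775i)  (+0.9533+0.0000i)·(+0.3835+0.0000i)  (-0.2130+0.0148i)·(+0.1197-0.1775i)
Y_1^0(R⁻¹ n̂) = +0.319860+0.000000i

Re=0.3199 Im=0.0000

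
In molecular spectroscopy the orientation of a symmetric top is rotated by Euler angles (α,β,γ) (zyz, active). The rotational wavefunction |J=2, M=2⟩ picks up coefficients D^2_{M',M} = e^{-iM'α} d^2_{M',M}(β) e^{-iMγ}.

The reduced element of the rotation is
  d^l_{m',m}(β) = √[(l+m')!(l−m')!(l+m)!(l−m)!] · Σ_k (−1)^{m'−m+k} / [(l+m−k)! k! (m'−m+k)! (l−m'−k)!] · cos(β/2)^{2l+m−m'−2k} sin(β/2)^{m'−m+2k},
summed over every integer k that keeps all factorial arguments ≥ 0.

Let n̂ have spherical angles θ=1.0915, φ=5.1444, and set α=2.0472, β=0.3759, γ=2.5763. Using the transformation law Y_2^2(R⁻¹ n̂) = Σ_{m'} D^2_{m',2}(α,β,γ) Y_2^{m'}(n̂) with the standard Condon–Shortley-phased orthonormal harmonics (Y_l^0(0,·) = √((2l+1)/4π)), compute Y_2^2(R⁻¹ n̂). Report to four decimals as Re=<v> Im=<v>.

Need the full column D^2_{m',2} for m'=−2..2 at α=2.0472, β=0.3759, γ=2.5763.
cos(β/2)=0.982389, sin(β/2)=0.186845
d^2_{-2,2}: single k=4 term ⇒ +0.001219;  D = +0.000598-0.001062i
d^2_{-1,2}: single k=3 term ⇒ +0.012816;  D = -0.012808-0.000464i
d^2_{0,2}: single k=2 term ⇒ +0.082529;  D = +0.035168+0.074661i
d^2_{1,2}: single k=1 term ⇒ +0.354294;  D = +0.215591-0.281148i
d^2_{2,2}: single k=0 term ⇒ +0.931396;  D = -0.916717-0.164711i
Y_2^{m'}(θ=1.0915,φ=5.1444) and Σ D·Y over m':
  (+0.0006-0.0011i)·(-0.1975+0.2313i)  (-0.0128-0.0005i)·(+0.1324+0.2871i)  (+0.0352+0.0747i)·(-0.1142+0.0000i)  (+0.2156-0.2811i)·(-0.1324+0.2871i)  (-0.9167-0.1647i)·(-0.1975-0.2313i)
Y_2^2(R⁻¹ n̂) = +0.189680+0.331734i

Re=0.1897 Im=0.3317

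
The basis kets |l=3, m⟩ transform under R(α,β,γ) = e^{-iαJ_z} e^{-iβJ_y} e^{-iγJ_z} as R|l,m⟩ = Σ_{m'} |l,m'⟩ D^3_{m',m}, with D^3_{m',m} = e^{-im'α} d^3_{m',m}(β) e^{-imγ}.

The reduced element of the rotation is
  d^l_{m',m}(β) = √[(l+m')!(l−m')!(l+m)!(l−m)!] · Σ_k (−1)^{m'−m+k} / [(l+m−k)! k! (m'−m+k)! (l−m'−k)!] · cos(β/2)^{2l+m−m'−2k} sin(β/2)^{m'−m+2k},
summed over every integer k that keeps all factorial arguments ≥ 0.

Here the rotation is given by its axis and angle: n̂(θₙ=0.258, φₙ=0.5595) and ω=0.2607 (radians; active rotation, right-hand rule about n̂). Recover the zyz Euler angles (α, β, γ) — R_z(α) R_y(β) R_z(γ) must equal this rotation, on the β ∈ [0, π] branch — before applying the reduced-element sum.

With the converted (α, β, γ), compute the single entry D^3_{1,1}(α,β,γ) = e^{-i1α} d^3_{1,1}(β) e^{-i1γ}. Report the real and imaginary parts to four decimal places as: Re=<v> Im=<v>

Re=0.9567 Im=-0.2465

Axis–angle → zyz. n̂ = (sinθₙcosφₙ, sinθₙsinφₙ, cosθₙ) = (+0.216243, +0.135423, +0.966902), ω = 0.2607.
R = I cosω + sinω [n̂]ₓ + (1−cosω) n̂n̂ᵀ gives
  R = [+0.967790, -0.248236, +0.041971; +0.250215, +0.966829, -0.051314; -0.027841, +0.060163, +0.997800]
β = atan2(√(R₁₃²+R₂₃²), R₃₃) = 0.066341; α = atan2(R₂₃, R₁₃) mod 2π = 5.397971; γ = atan2(R₃₂, −R₃₁) mod 2π = 1.137378
First d^3_{1,1}(β=0.0663), then the phase factors e^{-i(1)α} and e^{-i(1)γ}:
Half-angle: c=0.999450, s=0.033164. N=√(24·2·24·2)=48.000000
Admissible k: 0..2 (factorial args all ≥0)
  k=0: (−1)^0·48.0000/(48)·0.9994^6·0.0332^0 = +0.996704
  k=1: (−1)^1·48.0000/(6)·0.9994^4·0.0332^2 = -0.008780
  k=2: (−1)^2·48.0000/(8)·0.9994^2·0.0332^4 = +0.000007
d^3_{1,1}(0.0663) = +0.996704 -0.008780 +0.000007 = +0.987932
D = (+0.633124+0.774051i)·(+0.987932)·(+0.419975-0.907536i) = +0.956688-0.246489i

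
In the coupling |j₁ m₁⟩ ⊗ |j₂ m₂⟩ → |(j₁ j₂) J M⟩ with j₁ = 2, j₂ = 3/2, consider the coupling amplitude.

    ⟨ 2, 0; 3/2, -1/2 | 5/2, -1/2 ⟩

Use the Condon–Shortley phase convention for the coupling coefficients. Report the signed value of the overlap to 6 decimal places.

triangle: 1!×3!×2!/7! = 12/5040
(j±m)!: 2!×2!×1!×2!×2!×3! = 96
prefactor² = (2J+1)×Δ×N² = 48/35
  k=0: +1/(0!×1!×2!×1!×1!×1!) = 1/2
  k=1: −1/(1!×0!×1!×0!×2!×2!) = -1/4
Σ = 1/4  ⇒  CG² = 48/35×(1/4)² = 3/35
CG = +√(3/35) = +0.292770

+√(3/35) ≈ +0.292770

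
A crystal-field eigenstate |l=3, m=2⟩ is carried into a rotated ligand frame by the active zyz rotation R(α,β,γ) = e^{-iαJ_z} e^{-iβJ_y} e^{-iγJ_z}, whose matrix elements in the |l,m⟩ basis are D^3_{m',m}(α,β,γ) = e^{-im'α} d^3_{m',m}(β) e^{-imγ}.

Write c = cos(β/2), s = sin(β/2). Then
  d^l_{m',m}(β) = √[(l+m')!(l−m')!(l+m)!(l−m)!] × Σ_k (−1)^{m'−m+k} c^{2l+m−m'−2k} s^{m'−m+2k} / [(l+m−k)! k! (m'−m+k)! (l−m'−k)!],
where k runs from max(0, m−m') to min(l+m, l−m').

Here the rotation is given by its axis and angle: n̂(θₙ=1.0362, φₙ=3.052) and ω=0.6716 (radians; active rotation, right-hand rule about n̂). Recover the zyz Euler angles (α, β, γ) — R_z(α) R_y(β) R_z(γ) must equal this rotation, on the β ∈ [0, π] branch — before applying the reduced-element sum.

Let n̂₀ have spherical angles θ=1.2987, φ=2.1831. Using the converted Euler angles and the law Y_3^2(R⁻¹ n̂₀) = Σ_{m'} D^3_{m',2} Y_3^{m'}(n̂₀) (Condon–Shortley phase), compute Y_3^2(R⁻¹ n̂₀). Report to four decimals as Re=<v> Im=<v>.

Axis–angle → zyz. n̂ = (sinθₙcosφₙ, sinθₙsinφₙ, cosθₙ) = (-0.857023, +0.076989, +0.509494), ω = 0.6716.
R = I cosω + sinω [n̂]ₓ + (1−cosω) n̂n̂ᵀ gives
  R = [+0.942338, -0.331356, -0.046922; +0.302698, +0.784114, +0.541792; -0.142734, -0.524755, +0.839202]
β = atan2(√(R₁₃²+R₂₃²), R₃₃) = 0.574983; α = atan2(R₂₃, R₁₃) mod 2π = 1.657187; γ = atan2(R₃₂, −R₃₁) mod 2π = 4.977965
Need the full column D^3_{m',2} for m'=−3..3 at α=1.6572, β=0.5750, γ=4.9780.
cos(β/2)=0.958958, sin(β/2)=0.283547
d^3_{-3,2}: single k=5 term ⇒ +0.004305;  D = +0.001157+0.004147i
d^3_{-2,2}: k∈[4..5] ⇒ +0.029722 -0.000520 = +0.029202;  D = +0.027347-0.010243i
d^3_{-1,2}: k∈[3..4] ⇒ +0.127147 -0.005558 = +0.121589;  D = -0.052313-0.109760i
d^3_{0,2}: k∈[2..3] ⇒ +0.372401 -0.032558 = +0.339843;  D = -0.293021+0.172139i
d^3_{1,2}: k∈[1..2] ⇒ +0.727150 -0.127147 = +0.600003;  D = +0.347422+0.489185i
d^3_{2,2}: k∈[0..1] ⇒ +0.777675 -0.339954 = +0.437721;  D = +0.333676-0.283302i
d^3_{3,2}: single k=0 term ⇒ -0.563248;  D = +0.400233+0.396310i
Y_3^{m'}(θ=1.2987,φ=2.1831) and Σ D·Y over m':
  (+0.0012+0.0041i)·(+0.3597-0.0981i)  (+0.0273-0.0102i)·(-0.0865+0.2397i)  (-0.0523-0.1098i)·(+0.1143+0.1627i)  (-0.2930+0.1721i)·(-0.2647+0.0000i)  (+0.3474+0.4892i)·(-0.1143+0.1627i)  (+0.3337-0.2833i)·(-0.0865-0.2397i)  (+0.4002+0.3963i)·(-0.3597-0.0981i)
Y_3^2(R⁻¹ n̂) = -0.230850-0.294467i

Re=-0.2308 Im=-0.2945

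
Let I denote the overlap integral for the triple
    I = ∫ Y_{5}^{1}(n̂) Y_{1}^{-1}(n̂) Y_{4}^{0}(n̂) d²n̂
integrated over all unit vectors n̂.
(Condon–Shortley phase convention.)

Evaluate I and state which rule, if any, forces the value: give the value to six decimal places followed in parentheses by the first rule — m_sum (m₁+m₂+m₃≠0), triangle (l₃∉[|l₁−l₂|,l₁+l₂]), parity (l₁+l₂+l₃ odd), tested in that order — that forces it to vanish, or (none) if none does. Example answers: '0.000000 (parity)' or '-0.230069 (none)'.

m-sum 0 ✓  L=10 even ✓  4≤4≤6 ✓
Π(2lᵢ+1) = 11×3×9 = 297
triangle coeff Δ(5,1,4) = 1/495
Σ_t [1,1]: t=1:−1/576 = -1/576
(3j)²=5/99 [(5 1 4; 0 0 0)], sign=-1
Σ_t [0,0]: t=0:+1/1152 = 1/1152
(3j)²=1/33 [(5 1 4; 1 -1 0)], sign=+1
⇒ 4πI² = 5/11
I = (-1)√(5/11/(4π)) = -0.19018827
No selection rule forces the value: the integral is nonzero (none).

-0.190188 (none)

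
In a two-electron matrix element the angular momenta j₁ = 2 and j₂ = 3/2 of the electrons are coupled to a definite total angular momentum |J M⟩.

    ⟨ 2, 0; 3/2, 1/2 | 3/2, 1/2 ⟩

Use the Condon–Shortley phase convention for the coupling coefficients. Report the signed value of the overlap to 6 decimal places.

triangle: 2!·2!·1!/6! = 4/720
(j±m)!: 2!·2!·2!·1!·2!·1! = 16
prefactor² = (2J+1)·Δ·N² = 16/45
  k=1: −1/(1!·1!·1!·1!·1!·0!) = -1
  k=2: +1/(2!·0!·0!·0!·2!·1!) = 1/4
Σ = -3/4  ⇒  CG² = 16/45·(-3/4)² = 1/5
CG = −√(1/5) = -0.447214

−√(1/5) = -0.447214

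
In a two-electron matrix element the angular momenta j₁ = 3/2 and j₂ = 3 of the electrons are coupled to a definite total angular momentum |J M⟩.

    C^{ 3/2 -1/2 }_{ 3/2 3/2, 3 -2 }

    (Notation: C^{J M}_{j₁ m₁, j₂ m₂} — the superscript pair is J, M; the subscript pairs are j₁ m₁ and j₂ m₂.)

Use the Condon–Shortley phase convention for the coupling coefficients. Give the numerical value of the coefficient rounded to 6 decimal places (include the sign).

+√(2/7) = +0.534522

triangle: 3!*0!*3!/7! = 36/5040
(j±m)!: 3!*0!*1!*5!*1!*2! = 1440
prefactor² = (2J+1)*Δ*N² = 288/7
  k=0: +1/(0!*3!*0!*1!*0!*2!) = 1/12
Σ = 1/12  ⇒  CG² = 288/7*(1/12)² = 2/7
CG = +√(2/7) = +0.534522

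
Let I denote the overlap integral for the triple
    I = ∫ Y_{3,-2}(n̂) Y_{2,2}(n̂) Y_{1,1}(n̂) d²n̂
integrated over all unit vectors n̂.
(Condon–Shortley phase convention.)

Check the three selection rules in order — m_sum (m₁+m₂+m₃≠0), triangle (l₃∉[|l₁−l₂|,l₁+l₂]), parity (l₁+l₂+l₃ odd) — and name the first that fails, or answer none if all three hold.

Σmᵢ = 1  ✗
l₃∈[|l₁−l₂|,l₁+l₂]=[1,5], have l₃=1
Σlᵢ = 6 ⇒ even

m_sum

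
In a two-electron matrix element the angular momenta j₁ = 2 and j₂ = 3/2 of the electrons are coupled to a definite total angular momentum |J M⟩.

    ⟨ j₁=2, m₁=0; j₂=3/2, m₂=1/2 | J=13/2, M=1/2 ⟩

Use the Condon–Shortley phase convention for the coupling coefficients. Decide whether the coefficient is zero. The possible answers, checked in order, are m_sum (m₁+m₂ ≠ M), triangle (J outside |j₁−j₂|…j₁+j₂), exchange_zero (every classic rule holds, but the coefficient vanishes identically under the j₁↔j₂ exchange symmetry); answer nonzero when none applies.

m-sum: m₁+m₂ = 0+1/2 = 1/2, M = 1/2  ✓
triangle: need |j₁−j₂| ≤ J ≤ j₁+j₂, i.e. J ∈ [1/2, 7/2]; J = 13/2 is outside ✗ ⇒ coefficient is 0

triangle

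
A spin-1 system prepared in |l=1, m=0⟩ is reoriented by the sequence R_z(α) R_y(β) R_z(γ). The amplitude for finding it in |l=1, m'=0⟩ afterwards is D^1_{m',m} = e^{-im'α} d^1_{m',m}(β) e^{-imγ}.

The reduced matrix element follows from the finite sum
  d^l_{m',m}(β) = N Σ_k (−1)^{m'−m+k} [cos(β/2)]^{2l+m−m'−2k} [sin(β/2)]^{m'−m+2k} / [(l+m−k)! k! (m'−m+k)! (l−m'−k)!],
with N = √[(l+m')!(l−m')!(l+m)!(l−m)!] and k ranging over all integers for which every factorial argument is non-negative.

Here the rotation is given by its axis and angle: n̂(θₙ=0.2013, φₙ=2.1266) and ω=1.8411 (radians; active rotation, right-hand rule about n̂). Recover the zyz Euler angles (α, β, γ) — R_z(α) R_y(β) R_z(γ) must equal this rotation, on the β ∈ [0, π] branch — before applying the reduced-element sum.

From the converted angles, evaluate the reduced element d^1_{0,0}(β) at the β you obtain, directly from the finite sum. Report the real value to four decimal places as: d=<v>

Axis–angle → zyz. n̂ = (sinθₙcosφₙ, sinθₙsinφₙ, cosθₙ) = (-0.105495, +0.169847, +0.979807), ω = 1.8411.
R = I cosω + sinω [n̂]ₓ + (1−cosω) n̂n̂ᵀ gives
  R = [-0.252923, -0.966933, +0.032714; +0.921528, -0.230473, +0.312520; -0.294646, +0.109190, +0.949348]
β = atan2(√(R₁₃²+R₂₃²), R₃₃) = 0.319643; α = atan2(R₂₃, R₁₃) mod 2π = 1.466498; γ = atan2(R₃₂, −R₃₁) mod 2π = 0.354891
d^1_{0,0}(β=0.3196) via the finite sum:
With c≡cos(β/2)=0.987256 and s≡sin(β/2)=0.159142, N=[1·1·1·1]^{1/2}=1.000000
k∈{0,1} keeps every argument non-negative
  k=0: (−1)^0·1.0000/(1)·0.9873^2·0.1591^0 = +0.974674
  k=1: (−1)^1·1.0000/(1)·0.9873^0·0.1591^2 = -0.025326
d^1_{0,0}(0.3196) = +0.974674 -0.025326 = +0.949348

d=0.9493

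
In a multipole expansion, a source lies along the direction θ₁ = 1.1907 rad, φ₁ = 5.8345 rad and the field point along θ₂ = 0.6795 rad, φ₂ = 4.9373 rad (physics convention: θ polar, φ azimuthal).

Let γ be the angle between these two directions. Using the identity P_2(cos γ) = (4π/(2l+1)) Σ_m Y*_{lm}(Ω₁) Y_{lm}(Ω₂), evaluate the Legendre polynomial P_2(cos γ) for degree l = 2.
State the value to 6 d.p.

Expand P_2 via completeness: Σ_{m} conj(Y_{2,m}) at Ω₁ times Y_{2,m} at Ω₂ —
  m=-2: (0.207746, -0.260384) × (-0.137363, 0.066324) = (-0.011267, 0.049546)  (running Σ = (-0.011267, 0.049546))
  m=-1: (0.239821, -0.115458) × (0.084222, 0.368132) = (0.062702, 0.078562)  (running Σ = (0.051435, 0.128107))
  m=0: (-0.185152, -0.000000) × (0.257147, 0.000000) = (-0.047611, -0.000000)  (running Σ = (0.003824, 0.128107))
  m=1: (-0.239821, -0.115458) × (-0.084222, 0.368132) = (0.062702, -0.078562)  (running Σ = (0.066526, 0.049546))
  m=2: (0.207746, 0.260384) × (-0.137363, -0.066324) = (-0.011267, -0.049546)  (running Σ = (0.055259, 0.000000))
Accumulated sum (0.055259, 0.000000); after 4π/(2l+1) scaling, (0.138880, 0.000000) ⇒ P_2 = 0.138880

0.138880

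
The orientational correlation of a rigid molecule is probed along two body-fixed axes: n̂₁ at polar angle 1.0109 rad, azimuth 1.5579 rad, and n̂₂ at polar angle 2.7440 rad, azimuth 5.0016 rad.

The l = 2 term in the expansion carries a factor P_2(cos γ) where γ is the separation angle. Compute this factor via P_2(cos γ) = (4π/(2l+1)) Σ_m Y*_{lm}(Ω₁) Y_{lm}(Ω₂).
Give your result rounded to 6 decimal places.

Term-by-term m-sum for l=2 (normalisation 4π/5 = 2.513274):
  [-2]  conj(Y_{2,-2})(Ω₁) = (-0.277227, 0.007152) ; Y_{2,-2}(Ω₂) = (-0.048491, 0.031661) ; Δ = (0.013217, -0.009124)
  [-1]  conj(Y_{2,-1})(Ω₁) = (0.004483, 0.347622) ; Y_{2,-1}(Ω₂) = (-0.078656, -0.264343) ; Δ = (0.091539, -0.028528)
  [+0]  conj(Y_{2,0})(Ω₁) = (-0.048508, -0.000000) ; Y_{2,0}(Ω₂) = (0.488929, 0.000000) ; Δ = (-0.023717, -0.000000)
  [+1]  conj(Y_{2,1})(Ω₁) = (-0.004483, 0.347622) ; Y_{2,1}(Ω₂) = (0.078656, -0.264343) ; Δ = (0.091539, 0.028528)
  [+2]  conj(Y_{2,2})(Ω₁) = (-0.277227, -0.007152) ; Y_{2,2}(Ω₂) = (-0.048491, -0.031661) ; Δ = (0.013217, 0.009124)
Accumulated sum (0.185794, -0.000000); after 4π/(2l+1) scaling, (0.466950, -0.000000) ⇒ P_2 = 0.466950

0.466950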